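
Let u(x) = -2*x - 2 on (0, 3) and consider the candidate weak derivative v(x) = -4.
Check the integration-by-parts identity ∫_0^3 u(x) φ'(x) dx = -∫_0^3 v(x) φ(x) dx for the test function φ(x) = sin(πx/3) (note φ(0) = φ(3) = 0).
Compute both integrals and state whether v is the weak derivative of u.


LHS = 12/π, RHS = 24/π. No, v is not the weak derivative of u.

u(x) = -2*x - 2, classical derivative u'(x) = -2.
φ(x) = sin(πx/3), so φ'(x) = π*cos(π*x/3)/3.
Note φ(0) = φ(3) = 0, so the boundary term u·φ vanishes.
LHS = ∫_0^3 u(x) φ'(x) dx = ∫_0^3 (-2*π*x*cos(π*x/3)/3 - 2*π*cos(π*x/3)/3) dx. Term by term:
  ∫_0^3 -2*π*cos(π*x/3)/3 dx = 0;  ∫_0^3 -2*π*x*cos(π*x/3)/3 dx = 12/π.
Sum: 0 + 12/π = 12/π.
So LHS = 12/π.
∫_0^3 v(x) φ(x) dx = ∫_0^3 (-4*sin(π*x/3)) dx. Term by term:
  ∫_0^3 -4*sin(π*x/3) dx = -24/π.
So RHS = -∫_0^3 v(x) φ(x) dx = 24/π.
LHS − RHS = -12/π ≠ 0, so the identity fails.
(For a valid weak derivative the identity must hold for EVERY test function, in particular this one. The failure shows v is NOT the weak derivative of u.)
Correct weak derivative would be u'(x) = -2.


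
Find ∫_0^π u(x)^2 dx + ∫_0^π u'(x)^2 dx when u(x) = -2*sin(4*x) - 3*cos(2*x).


||u||_{H^1(0,π)}^2 = 113*π/2

u'(x) = 6*sin(2*x) - 8*cos(4*x).
Expand u² and (u')² and integrate term by term on (0, π), using: for integers n ≥ 1, ∫_0^π sin²(nx) dx = ∫_0^π cos²(nx) dx = π/2; for n ≠ n', ∫_0^π sin(nx)sin(n'x) dx = ∫_0^π cos(nx)cos(n'x) dx = 0; and by product-to-sum, ∫_0^π sin(nx)cos(n'x) dx = ½∫_0^π [sin((n+n')x) + sin((n−n')x)] dx, which is 0 when n+n' is even and 2n/(n²−n'²) when n+n' is odd (it need not vanish on (0, π)).
  u² squared terms: (-3)²·∫cos(2x)² dx = 9·π/2 = 9*π/2;  (-2)²·∫sin(4x)² dx = 4·π/2 = 2*π.
  u² cross terms: 2·(-3)·(-2)·∫cos(2x)·sin(4x) dx = 12·(0) = 0.
  So ∫_0^π u² dx = 9*π/2 + 2*π + 0 = 13*π/2.
  (u')² squared terms: (-8)²·∫cos(4x)² dx = 64·π/2 = 32*π;  (6)²·∫sin(2x)² dx = 36·π/2 = 18*π.
  (u')² cross terms: 2·(-8)·(6)·∫cos(4x)·sin(2x) dx = -96·(0) = 0.
  So ∫_0^π (u')² dx = 32*π + 18*π + 0 = 50*π.
||u||_{H^1}^2 = (13*π/2) + (50*π) = 113*π/2.


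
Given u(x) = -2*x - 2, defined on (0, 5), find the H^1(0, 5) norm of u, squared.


||u||_{H^1}^2 = 920/3

The H^1 norm (squared) on an interval (0, L) is
  ||u||_{H^1}^2 = ∫_0^L u(x)^2 dx + ∫_0^L u'(x)^2 dx.
Compute u'(x) = -2.
Then u(x)^2 = 4*x**2 + 8*x + 4 and u'(x)^2 = 4.
Integrate each monomial from 0 to 5 using ∫_0^5 c·x^n dx = c·5^(n+1)/(n+1):
  ∫_0^5 u(x)^2 dx = ∫_0^5 (4*x^2 + 8*x + 4) dx. Term by term:
    ∫_0^5 4*x^2 dx = 500/3;  ∫_0^5 8*x dx = 100;  ∫_0^5 4 dx = 20.
  Sum: 500/3 + 100 + 20 = 860/3.
  ∫_0^5 u'(x)^2 dx = ∫_0^5 (4) dx. Term by term:
    ∫_0^5 4 dx = 20.
Adding: ||u||_{H^1}^2 = 860/3 + 20 = 920/3.


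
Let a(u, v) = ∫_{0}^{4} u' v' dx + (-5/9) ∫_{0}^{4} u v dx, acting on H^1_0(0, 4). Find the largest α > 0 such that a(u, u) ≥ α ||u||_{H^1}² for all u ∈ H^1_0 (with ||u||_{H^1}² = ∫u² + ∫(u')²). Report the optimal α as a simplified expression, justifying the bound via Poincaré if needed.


α = (-80/9 + π^2)/(π^2 + 16)

Coercivity of a(·,·) on H^1_0(0, 4) means a(u, u) ≥ α ||u||_{H^1}² for every u ∈ H^1_0.
The interval has length L = 4, and Poincaré/coercivity depend only on L. Here a(u, u) = ∫(u')² + (-5/9)·∫u².
Here c = -5/9 < 0 with |c| < (π/L)² = π^2/16, so coercivity still holds. The condition a(u,u) ≥ α||u||_{H^1}² reads (1−α)∫(u')² ≥ (α−c)∫u². Any admissible α is ≤ 1 (rapidly oscillating u have ∫u²/∫(u')² → 0), and α = 1 would force 0 ≥ (1−c)∫u², impossible since c < 1; so 1−α > 0. By the sharp Poincaré inequality on H^1_0 of an interval of length L, ∫(u')² ≥ (π/L)²∫u² with equality for the first sine mode sin(π(x−x₀)/L) (x₀ the left endpoint), so the inequality holds for all u iff (1−α)(π/L)² ≥ α − c, i.e. α ≤ ((π/L)² + c)/((π/L)² + 1) = (1 + c(L/π)²)/(1 + (L/π)²). (Direct route, valid since c ≤ 0: Poincaré gives c∫u² ≥ c(L/π)²∫(u')², so a(u,u) ≥ (1 + c(L/π)²)∫(u')², while ||u||_{H^1}² ≤ (1 + (L/π)²)∫(u')²; dividing yields the same α.) With (π/L)² = π^2/16 and c = -5/9, the largest admissible constant is α = ((π/L)² + c)/((π/L)² + 1).
Simplifying, α = (-80/9 + π^2)/(π^2 + 16).


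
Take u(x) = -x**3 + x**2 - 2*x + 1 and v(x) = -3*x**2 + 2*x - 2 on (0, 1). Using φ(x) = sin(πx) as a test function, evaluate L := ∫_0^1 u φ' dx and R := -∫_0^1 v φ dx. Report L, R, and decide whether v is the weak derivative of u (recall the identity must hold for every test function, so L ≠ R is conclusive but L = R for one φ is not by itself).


LHS = -12/π^3 + 5/π, RHS = -12/π^3 + 5/π. Yes, v = u' weakly.

u(x) = -x**3 + x**2 - 2*x + 1, classical derivative u'(x) = -3*x**2 + 2*x - 2.
φ(x) = sin(πx), so φ'(x) = π*cos(π*x).
Note φ(0) = φ(1) = 0, so the boundary term u·φ vanishes.
LHS = ∫_0^1 u(x) φ'(x) dx = ∫_0^1 (-π*x^3*cos(π*x) + π*x^2*cos(π*x) - 2*π*x*cos(π*x) + π*cos(π*x)) dx. Term by term:
  ∫_0^1 π*cos(π*x) dx = 0;  ∫_0^1 π*x^2*cos(π*x) dx = -2/π;  ∫_0^1 -π*x^3*cos(π*x) dx = -12/π^3 + 3/π;
  ∫_0^1 -2*π*x*cos(π*x) dx = 4/π.
Sum: 0 − 2/π + -12/π^3 + 3/π + 4/π = -12/π^3 + 5/π.
So LHS = -12/π^3 + 5/π.
∫_0^1 v(x) φ(x) dx = ∫_0^1 (-3*x^2*sin(π*x) + 2*x*sin(π*x) - 2*sin(π*x)) dx. Term by term:
  ∫_0^1 -2*sin(π*x) dx = -4/π;  ∫_0^1 -3*x^2*sin(π*x) dx = -3/π + 12/π^3;  ∫_0^1 2*x*sin(π*x) dx = 2/π.
Sum: -4/π + -3/π + 12/π^3 + 2/π = -5/π + 12/π^3.
So RHS = -∫_0^1 v(x) φ(x) dx = -12/π^3 + 5/π.
LHS = RHS, so the identity holds for this test φ.
Moreover u is smooth here and v(x) = u'(x) = -3*x**2 + 2*x - 2 pointwise, so the identity holds for every test function. Hence v is the weak derivative of u.


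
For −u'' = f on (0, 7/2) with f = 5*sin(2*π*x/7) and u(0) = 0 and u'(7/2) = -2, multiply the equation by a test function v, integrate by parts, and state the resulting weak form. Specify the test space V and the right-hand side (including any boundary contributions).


V = {v ∈ H^1(0, 7/2) : v(0) = 0} (test functions vanish at x = 0 where u is specified); weak form: ∫_0^7/2 u'v' dx = ∫_0^7/2 (5*sin(2*π*x/7)) v dx − 2·v(7/2) for all v ∈ V.

Multiply both sides by a test function v and integrate from 0 to 7/2:
  ∫_0^7/2 −u''(x) v(x) dx = ∫_0^7/2 f(x) v(x) dx.
Integrate the LHS by parts once:
  ∫_0^7/2 −u'' v dx = −[u'(x) v(x)]_0^7/2 + ∫_0^7/2 u'(x) v'(x) dx.
Thus ∫_0^7/2 u'(x) v'(x) dx = ∫_0^7/2 f(x) v(x) dx + [u'(x) v(x)]_0^7/2.
Choose V so that boundary terms are either known or forced to vanish.
Mixed BC: u(0) = 0 (Dirichlet) and u'(7/2) = -2 (Neumann). Define V = {v ∈ H^1(0, 7/2) : v(0) = 0}. Then [u' v]_0^7/2 = u'(7/2)·v(7/2) − u'(0)·0 = − 2·v(7/2).
Weak formulation: find u (satisfying any essential BC) such that ∫_0^7/2 u'(x) v'(x) dx = ∫_0^7/2 f v dx − 2·v(7/2) for all v ∈ V (Dirichlet at 0 absorbed into V; Neumann datum at x = 7/2 contributes the boundary term).
Substituting f(x) = 5*sin(2*π*x/7), the right-hand side is ∫_0^7/2 (5*sin(2*π*x/7)) v dx − 2·v(7/2).


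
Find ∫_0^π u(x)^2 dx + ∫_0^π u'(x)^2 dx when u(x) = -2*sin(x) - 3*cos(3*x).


||u||_{H^1(0,π)}^2 = 49*π

u'(x) = 9*sin(3*x) - 2*cos(x).
Expand u² and (u')² and integrate term by term on (0, π), using: for integers n ≥ 1, ∫_0^π sin²(nx) dx = ∫_0^π cos²(nx) dx = π/2; for n ≠ n', ∫_0^π sin(nx)sin(n'x) dx = ∫_0^π cos(nx)cos(n'x) dx = 0; and by product-to-sum, ∫_0^π sin(nx)cos(n'x) dx = ½∫_0^π [sin((n+n')x) + sin((n−n')x)] dx, which is 0 when n+n' is even and 2n/(n²−n'²) when n+n' is odd (it need not vanish on (0, π)).
  u² squared terms: (-3)²·∫cos(3x)² dx = 9·π/2 = 9*π/2;  (-2)²·∫sin(x)² dx = 4·π/2 = 2*π.
  u² cross terms: 2·(-3)·(-2)·∫cos(3x)·sin(x) dx = 12·(0) = 0.
  So ∫_0^π u² dx = 9*π/2 + 2*π + 0 = 13*π/2.
  (u')² squared terms: (-2)²·∫cos(x)² dx = 4·π/2 = 2*π;  (9)²·∫sin(3x)² dx = 81·π/2 = 81*π/2.
  (u')² cross terms: 2·(-2)·(9)·∫cos(x)·sin(3x) dx = -36·(0) = 0.
  So ∫_0^π (u')² dx = 2*π + 81*π/2 + 0 = 85*π/2.
||u||_{H^1}^2 = (13*π/2) + (85*π/2) = 49*π.


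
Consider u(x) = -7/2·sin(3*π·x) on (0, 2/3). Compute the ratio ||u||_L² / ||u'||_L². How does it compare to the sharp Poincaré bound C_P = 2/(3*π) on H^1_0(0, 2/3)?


||u||_L² / ||u'||_L² = 1/(3*π) < C_P = 2/(3*π).

u(x) = -7/2·sin(3*π·x), so u'(x) = -21*π*cos(3*π*x)/2.
Writing u(x) = A·sin(kπx/L) with A = -7/2 and k = 2, use ∫_0^L sin²(kπx/L) dx = L/2 and ∫_0^L cos²(kπx/L) dx = L/2.
u² = 49/4·sin²(3*π·x) and (u')² = 441*π^2/4·cos²(3*π·x), and each of sin², cos² integrates to L/2 = 1/3 over (0, 2/3).
∫_0^2/3 u² dx = 49/12, so ||u||_L² = 7*sqrt(3)/6.
∫_0^2/3 (u')² dx = 147*π^2/4, so ||u'||_L² = 7*sqrt(3)*π/2.
Ratio ||u||_L² / ||u'||_L² = 1/(3*π).
Sharp Poincaré constant on H^1_0(0, 2/3) is C_P = L/π = 2/(3*π), achieved by sin(3*π/2·x).
This is the k = 2 harmonic; the ratio L/(kπ) is strictly less than C_P = L/π, consistent with the sharp inequality ||u||_L² ≤ C_P ||u'||_L².


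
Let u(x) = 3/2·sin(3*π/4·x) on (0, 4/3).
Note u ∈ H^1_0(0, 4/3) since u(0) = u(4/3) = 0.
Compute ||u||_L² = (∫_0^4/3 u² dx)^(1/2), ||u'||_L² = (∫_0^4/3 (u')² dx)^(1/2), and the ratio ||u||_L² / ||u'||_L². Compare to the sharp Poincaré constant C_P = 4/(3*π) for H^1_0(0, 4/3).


||u||_L² / ||u'||_L² = 4/(3*π) = C_P.

u(x) = 3/2·sin(3*π/4·x), so u'(x) = 9*π*cos(3*π*x/4)/8.
Writing u(x) = A·sin(kπx/L) with A = 3/2 and k = 1, use ∫_0^L sin²(kπx/L) dx = L/2 and ∫_0^L cos²(kπx/L) dx = L/2.
u² = 9/4·sin²(3*π/4·x) and (u')² = 81*π^2/64·cos²(3*π/4·x), and each of sin², cos² integrates to L/2 = 2/3 over (0, 4/3).
∫_0^4/3 u² dx = 3/2, so ||u||_L² = sqrt(6)/2.
∫_0^4/3 (u')² dx = 27*π^2/32, so ||u'||_L² = 3*sqrt(6)*π/8.
Ratio ||u||_L² / ||u'||_L² = 4/(3*π).
Sharp Poincaré constant on H^1_0(0, 4/3) is C_P = L/π = 4/(3*π), achieved by sin(3*π/4·x).
This is the k = 1 eigenfunction (up to amplitude), so the ratio equals the sharp Poincaré constant exactly.


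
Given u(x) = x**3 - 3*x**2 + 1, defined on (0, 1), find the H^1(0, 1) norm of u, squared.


||u||_{H^1}^2 = 367/70

The H^1 norm (squared) on an interval (0, L) is
  ||u||_{H^1}^2 = ∫_0^L u(x)^2 dx + ∫_0^L u'(x)^2 dx.
Compute u'(x) = 3*x**2 - 6*x.
Then u(x)^2 = x**6 - 6*x**5 + 9*x**4 + 2*x**3 - 6*x**2 + 1 and u'(x)^2 = 9*x**4 - 36*x**3 + 36*x**2.
Integrate each monomial from 0 to 1 using ∫_0^1 c·x^n dx = c·1^(n+1)/(n+1):
  ∫_0^1 u(x)^2 dx = ∫_0^1 (x^6 - 6*x^5 + 9*x^4 + 2*x^3 - 6*x^2 + 1) dx. Term by term:
    ∫_0^1 x^6 dx = 1/7;  ∫_0^1 -6*x^5 dx = -1;  ∫_0^1 9*x^4 dx = 9/5;
    ∫_0^1 2*x^3 dx = 1/2;  ∫_0^1 -6*x^2 dx = -2;  ∫_0^1 1 dx = 1.
  Sum: 1/7 − 1 + 9/5 + 1/2 − 2 + 1 = 31/70.
  ∫_0^1 u'(x)^2 dx = ∫_0^1 (9*x^4 - 36*x^3 + 36*x^2) dx. Term by term:
    ∫_0^1 9*x^4 dx = 9/5;  ∫_0^1 -36*x^3 dx = -9;  ∫_0^1 36*x^2 dx = 12.
  Sum: 9/5 − 9 + 12 = 24/5.
Adding: ||u||_{H^1}^2 = 31/70 + 24/5 = 367/70.


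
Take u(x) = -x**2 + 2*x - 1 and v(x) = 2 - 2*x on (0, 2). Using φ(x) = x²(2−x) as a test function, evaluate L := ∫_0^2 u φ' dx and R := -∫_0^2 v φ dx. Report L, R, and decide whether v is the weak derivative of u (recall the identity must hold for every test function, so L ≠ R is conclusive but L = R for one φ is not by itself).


LHS = 8/15, RHS = 8/15. Yes, v = u' weakly.

u(x) = -x**2 + 2*x - 1, classical derivative u'(x) = 2 - 2*x.
φ(x) = x²(2−x), so φ'(x) = x*(4 - 3*x).
Note φ(0) = φ(2) = 0, so the boundary term u·φ vanishes.
LHS = ∫_0^2 u(x) φ'(x) dx = ∫_0^2 (3*x^4 - 10*x^3 + 11*x^2 - 4*x) dx. Term by term:
  ∫_0^2 3*x^4 dx = 96/5;  ∫_0^2 -10*x^3 dx = -40;  ∫_0^2 11*x^2 dx = 88/3;
  ∫_0^2 -4*x dx = -8.
Sum: 96/5 − 40 + 88/3 − 8 = 8/15.
So LHS = 8/15.
∫_0^2 v(x) φ(x) dx = ∫_0^2 (2*x^4 - 6*x^3 + 4*x^2) dx. Term by term:
  ∫_0^2 2*x^4 dx = 64/5;  ∫_0^2 -6*x^3 dx = -24;  ∫_0^2 4*x^2 dx = 32/3.
Sum: 64/5 − 24 + 32/3 = -8/15.
So RHS = -∫_0^2 v(x) φ(x) dx = 8/15.
LHS = RHS, so the identity holds for this test φ.
Moreover u is smooth here and v(x) = u'(x) = 2 - 2*x pointwise, so the identity holds for every test function. Hence v is the weak derivative of u.


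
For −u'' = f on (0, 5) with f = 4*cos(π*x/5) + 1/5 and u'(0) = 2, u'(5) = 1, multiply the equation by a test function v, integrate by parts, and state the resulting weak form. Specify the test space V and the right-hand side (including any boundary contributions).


V = H^1(0, 5) (v unrestricted at boundary; u is determined up to an additive constant); weak form: ∫_0^5 u'v' dx = ∫_0^5 (4*cos(π*x/5) + 1/5) v dx + v(5) − 2·v(0) for all v ∈ V.

Multiply both sides by a test function v and integrate from 0 to 5:
  ∫_0^5 −u''(x) v(x) dx = ∫_0^5 f(x) v(x) dx.
Integrate the LHS by parts once:
  ∫_0^5 −u'' v dx = −[u'(x) v(x)]_0^5 + ∫_0^5 u'(x) v'(x) dx.
Thus ∫_0^5 u'(x) v'(x) dx = ∫_0^5 f(x) v(x) dx + [u'(x) v(x)]_0^5.
Choose V so that boundary terms are either known or forced to vanish.
u has inhomogeneous Neumann u'(0) = 2, u'(5) = 1. [u' v]_0^5 = (1)·v(5) − (2)·v(0) = v(5) − 2·v(0). Take V = H^1(0, 5); boundary term becomes part of RHS.
Weak formulation: find u (satisfying any essential BC) such that ∫_0^5 u'(x) v'(x) dx = ∫_0^5 f v dx + v(5) − 2·v(0) for all v ∈ V (Neumann data are natural BCs: they enter the RHS as boundary terms).
Substituting f(x) = 4*cos(π*x/5) + 1/5, the right-hand side is ∫_0^5 (4*cos(π*x/5) + 1/5) v dx + v(5) − 2·v(0).
Compatibility check (pure Neumann): taking v ≡ 1 ∈ V gives 0 = ∫_0^5 f dx + (1) − (2), i.e. ∫_0^5 f dx must equal u'(0) − u'(5) = 1. Indeed ∫_0^5 (4*cos(π*x/5) + 1/5) dx = 1, so the data are compatible. The solution is then unique only up to an additive constant (fix it e.g. by requiring ∫_0^5 u dx = 0).


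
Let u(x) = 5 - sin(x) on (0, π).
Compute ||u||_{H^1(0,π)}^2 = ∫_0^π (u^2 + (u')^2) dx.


||u||_{H^1(0,π)}^2 = -20 + 26*π

u'(x) = -cos(x).
Expand u² and (u')² and integrate term by term on (0, π), using: for integers n ≥ 1, ∫_0^π sin²(nx) dx = ∫_0^π cos²(nx) dx = π/2; for n ≠ n', ∫_0^π sin(nx)sin(n'x) dx = ∫_0^π cos(nx)cos(n'x) dx = 0; and by product-to-sum, ∫_0^π sin(nx)cos(n'x) dx = ½∫_0^π [sin((n+n')x) + sin((n−n')x)] dx, which is 0 when n+n' is even and 2n/(n²−n'²) when n+n' is odd (it need not vanish on (0, π)). For the constant mode: ∫_0^π 1 dx = π, ∫_0^π cos(nx) dx = 0, ∫_0^π sin(nx) dx = (1−(−1)^n)/n.
  u² squared terms: (5)²·∫1 dx = 25·π = 25*π;  (-1)²·∫sin(x)² dx = 1·π/2 = π/2.
  u² cross terms: 2·(5)·(-1)·∫1·sin(x) dx = -10·(2) = -20.
  So ∫_0^π u² dx = 25*π + π/2 − 20 = -20 + 51*π/2.
  (u')² squared terms: (-1)²·∫cos(x)² dx = 1·π/2 = π/2.
  So ∫_0^π (u')² dx = π/2.
||u||_{H^1}^2 = (-20 + 51*π/2) + (π/2) = -20 + 26*π.


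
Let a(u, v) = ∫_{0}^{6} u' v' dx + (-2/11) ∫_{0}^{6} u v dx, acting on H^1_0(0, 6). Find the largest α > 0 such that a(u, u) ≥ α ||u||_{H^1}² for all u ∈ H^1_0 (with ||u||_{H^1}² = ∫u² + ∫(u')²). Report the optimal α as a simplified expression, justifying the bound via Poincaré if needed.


α = (-72/11 + π^2)/(π^2 + 36)

Coercivity of a(·,·) on H^1_0(0, 6) means a(u, u) ≥ α ||u||_{H^1}² for every u ∈ H^1_0.
The interval has length L = 6, and Poincaré/coercivity depend only on L. Here a(u, u) = ∫(u')² + (-2/11)·∫u².
Here c = -2/11 < 0 with |c| < (π/L)² = π^2/36, so coercivity still holds. The condition a(u,u) ≥ α||u||_{H^1}² reads (1−α)∫(u')² ≥ (α−c)∫u². Any admissible α is ≤ 1 (rapidly oscillating u have ∫u²/∫(u')² → 0), and α = 1 would force 0 ≥ (1−c)∫u², impossible since c < 1; so 1−α > 0. By the sharp Poincaré inequality on H^1_0 of an interval of length L, ∫(u')² ≥ (π/L)²∫u² with equality for the first sine mode sin(π(x−x₀)/L) (x₀ the left endpoint), so the inequality holds for all u iff (1−α)(π/L)² ≥ α − c, i.e. α ≤ ((π/L)² + c)/((π/L)² + 1) = (1 + c(L/π)²)/(1 + (L/π)²). (Direct route, valid since c ≤ 0: Poincaré gives c∫u² ≥ c(L/π)²∫(u')², so a(u,u) ≥ (1 + c(L/π)²)∫(u')², while ||u||_{H^1}² ≤ (1 + (L/π)²)∫(u')²; dividing yields the same α.) With (π/L)² = π^2/36 and c = -2/11, the largest admissible constant is α = ((π/L)² + c)/((π/L)² + 1).
Simplifying, α = (-72/11 + π^2)/(π^2 + 36).


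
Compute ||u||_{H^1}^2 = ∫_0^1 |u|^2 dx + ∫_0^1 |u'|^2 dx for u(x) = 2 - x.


||u||_{H^1}^2 = 10/3

The H^1 norm (squared) on an interval (0, L) is
  ||u||_{H^1}^2 = ∫_0^L u(x)^2 dx + ∫_0^L u'(x)^2 dx.
Compute u'(x) = -1.
Then u(x)^2 = x**2 - 4*x + 4 and u'(x)^2 = 1.
Integrate each monomial from 0 to 1 using ∫_0^1 c·x^n dx = c·1^(n+1)/(n+1):
  ∫_0^1 u(x)^2 dx = ∫_0^1 (x^2 - 4*x + 4) dx. Term by term:
    ∫_0^1 x^2 dx = 1/3;  ∫_0^1 -4*x dx = -2;  ∫_0^1 4 dx = 4.
  Sum: 1/3 − 2 + 4 = 7/3.
  ∫_0^1 u'(x)^2 dx = ∫_0^1 (1) dx. Term by term:
    ∫_0^1 1 dx = 1.
Adding: ||u||_{H^1}^2 = 7/3 + 1 = 10/3.


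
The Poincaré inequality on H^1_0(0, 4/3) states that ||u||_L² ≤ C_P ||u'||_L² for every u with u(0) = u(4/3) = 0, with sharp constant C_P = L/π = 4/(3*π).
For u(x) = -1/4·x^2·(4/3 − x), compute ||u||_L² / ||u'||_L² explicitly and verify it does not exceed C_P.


||u||_L² / ||u'||_L² = 2*sqrt(14)/21 < C_P = 4/(3*π).

u(x) = -1/4·x^2·(4/3 − x), so u'(x) = x*(9*x - 8)/12.
u(x) = -1/4·x^2·(4/3 − x) vanishes at x = 0 and x = 4/3, so u ∈ H^1_0(0, 4/3). Differentiate via the product rule and integrate the resulting polynomials term by term.
  ∫_0^4/3 u² dx = ∫_0^4/3 (x^6/16 - x^5/6 + x^4/9) dx. Term by term:
    ∫_0^4/3 x^6/16 dx = 1024/15309;  ∫_0^4/3 -x^5/6 dx = -1024/6561;  ∫_0^4/3 x^4/9 dx = 1024/10935.
  Sum: 1024/15309 − 1024/6561 + 1024/10935 = 1024/229635.
  ∫_0^4/3 (u')² dx = ∫_0^4/3 (9*x^4/16 - x^3 + 4*x^2/9) dx. Term by term:
    ∫_0^4/3 9*x^4/16 dx = 64/135;  ∫_0^4/3 -x^3 dx = -64/81;  ∫_0^4/3 4*x^2/9 dx = 256/729.
  Sum: 64/135 − 64/81 + 256/729 = 128/3645.
∫_0^4/3 u² dx = 1024/229635, so ||u||_L² = 32*sqrt(35)/2835.
∫_0^4/3 (u')² dx = 128/3645, so ||u'||_L² = 8*sqrt(10)/135.
Ratio ||u||_L² / ||u'||_L² = 2*sqrt(14)/21.
Sharp Poincaré constant on H^1_0(0, 4/3) is C_P = L/π = 4/(3*π), achieved by sin(3*π/4·x).
A polynomial bump cannot attain the sharp Poincaré constant (only the first sine eigenfunction does), so the ratio is strictly less than C_P, consistent with ||u||_L² ≤ C_P ||u'||_L².


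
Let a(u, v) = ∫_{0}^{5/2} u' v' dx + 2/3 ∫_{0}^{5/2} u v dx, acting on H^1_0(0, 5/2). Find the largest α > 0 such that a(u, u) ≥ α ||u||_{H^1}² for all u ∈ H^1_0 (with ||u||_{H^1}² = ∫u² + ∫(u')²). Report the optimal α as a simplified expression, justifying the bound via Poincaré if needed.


α = 2*(25 + 6*π^2)/(3*(25 + 4*π^2))

Coercivity of a(·,·) on H^1_0(0, 5/2) means a(u, u) ≥ α ||u||_{H^1}² for every u ∈ H^1_0.
The interval has length L = 5/2, and Poincaré/coercivity depend only on L. Here a(u, u) = ∫(u')² + (2/3)·∫u².
Here 0 < c = 2/3 < 1. The condition a(u,u) ≥ α||u||_{H^1}² reads (1−α)∫(u')² ≥ (α−c)∫u². Any admissible α is ≤ 1 (rapidly oscillating u have ∫u²/∫(u')² → 0), and α = 1 would force 0 ≥ (1−c)∫u², impossible since c < 1; so 1−α > 0. By the sharp Poincaré inequality on H^1_0 of an interval of length L, ∫(u')² ≥ (π/L)²∫u² with equality for the first sine mode sin(π(x−x₀)/L) (x₀ the left endpoint), so the inequality holds for all u iff (1−α)(π/L)² ≥ α − c, i.e. α ≤ ((π/L)² + c)/((π/L)² + 1) = (1 + c(L/π)²)/(1 + (L/π)²). With (π/L)² = 4*π^2/25 and c = 2/3, the largest admissible constant is α = ((π/L)² + c)/((π/L)² + 1).
Simplifying, α = 2*(25 + 6*π^2)/(3*(25 + 4*π^2)).


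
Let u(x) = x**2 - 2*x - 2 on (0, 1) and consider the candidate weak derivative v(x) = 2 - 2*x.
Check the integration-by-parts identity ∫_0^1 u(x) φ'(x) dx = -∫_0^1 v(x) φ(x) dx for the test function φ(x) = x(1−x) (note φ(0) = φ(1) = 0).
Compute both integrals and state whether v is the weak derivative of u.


LHS = 1/6, RHS = -1/6. No, v is not the weak derivative of u.

u(x) = x**2 - 2*x - 2, classical derivative u'(x) = 2*x - 2.
φ(x) = x(1−x), so φ'(x) = 1 - 2*x.
Note φ(0) = φ(1) = 0, so the boundary term u·φ vanishes.
LHS = ∫_0^1 u(x) φ'(x) dx = ∫_0^1 (-2*x^3 + 5*x^2 + 2*x - 2) dx. Term by term:
  ∫_0^1 -2*x^3 dx = -1/2;  ∫_0^1 5*x^2 dx = 5/3;  ∫_0^1 2*x dx = 1;
  ∫_0^1 -2 dx = -2.
Sum: -1/2 + 5/3 + 1 − 2 = 1/6.
So LHS = 1/6.
∫_0^1 v(x) φ(x) dx = ∫_0^1 (2*x^3 - 4*x^2 + 2*x) dx. Term by term:
  ∫_0^1 2*x^3 dx = 1/2;  ∫_0^1 -4*x^2 dx = -4/3;  ∫_0^1 2*x dx = 1.
Sum: 1/2 − 4/3 + 1 = 1/6.
So RHS = -∫_0^1 v(x) φ(x) dx = -1/6.
LHS − RHS = 1/3 ≠ 0, so the identity fails.
(For a valid weak derivative the identity must hold for EVERY test function, in particular this one. The failure shows v is NOT the weak derivative of u.)
Correct weak derivative would be u'(x) = 2*x - 2.


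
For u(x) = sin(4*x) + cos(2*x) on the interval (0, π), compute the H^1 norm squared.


||u||_{H^1(0,π)}^2 = 11*π

u'(x) = -2*sin(2*x) + 4*cos(4*x).
Expand u² and (u')² and integrate term by term on (0, π), using: for integers n ≥ 1, ∫_0^π sin²(nx) dx = ∫_0^π cos²(nx) dx = π/2; for n ≠ n', ∫_0^π sin(nx)sin(n'x) dx = ∫_0^π cos(nx)cos(n'x) dx = 0; and by product-to-sum, ∫_0^π sin(nx)cos(n'x) dx = ½∫_0^π [sin((n+n')x) + sin((n−n')x)] dx, which is 0 when n+n' is even and 2n/(n²−n'²) when n+n' is odd (it need not vanish on (0, π)).
  u² squared terms: (1)²·∫cos(2x)² dx = 1·π/2 = π/2;  (1)²·∫sin(4x)² dx = 1·π/2 = π/2.
  u² cross terms: 2·(1)·(1)·∫cos(2x)·sin(4x) dx = 2·(0) = 0.
  So ∫_0^π u² dx = π/2 + π/2 + 0 = π.
  (u')² squared terms: (-2)²·∫sin(2x)² dx = 4·π/2 = 2*π;  (4)²·∫cos(4x)² dx = 16·π/2 = 8*π.
  (u')² cross terms: 2·(-2)·(4)·∫sin(2x)·cos(4x) dx = -16·(0) = 0.
  So ∫_0^π (u')² dx = 2*π + 8*π + 0 = 10*π.
||u||_{H^1}^2 = (π) + (10*π) = 11*π.


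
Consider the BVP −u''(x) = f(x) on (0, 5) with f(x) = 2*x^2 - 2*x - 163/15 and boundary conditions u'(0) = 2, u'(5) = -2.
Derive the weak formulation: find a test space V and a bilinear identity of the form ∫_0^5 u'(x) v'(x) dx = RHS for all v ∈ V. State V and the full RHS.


V = H^1(0, 5) (v unrestricted at boundary; u is determined up to an additive constant); weak form: ∫_0^5 u'v' dx = ∫_0^5 (2*x^2 - 2*x - 163/15) v dx − 2·v(5) − 2·v(0) for all v ∈ V.

Multiply both sides by a test function v and integrate from 0 to 5:
  ∫_0^5 −u''(x) v(x) dx = ∫_0^5 f(x) v(x) dx.
Integrate the LHS by parts once:
  ∫_0^5 −u'' v dx = −[u'(x) v(x)]_0^5 + ∫_0^5 u'(x) v'(x) dx.
Thus ∫_0^5 u'(x) v'(x) dx = ∫_0^5 f(x) v(x) dx + [u'(x) v(x)]_0^5.
Choose V so that boundary terms are either known or forced to vanish.
u has inhomogeneous Neumann u'(0) = 2, u'(5) = -2. [u' v]_0^5 = (-2)·v(5) − (2)·v(0) = − 2·v(5) − 2·v(0). Take V = H^1(0, 5); boundary term becomes part of RHS.
Weak formulation: find u (satisfying any essential BC) such that ∫_0^5 u'(x) v'(x) dx = ∫_0^5 f v dx − 2·v(5) − 2·v(0) for all v ∈ V (Neumann data are natural BCs: they enter the RHS as boundary terms).
Substituting f(x) = 2*x^2 - 2*x - 163/15, the right-hand side is ∫_0^5 (2*x^2 - 2*x - 163/15) v dx − 2·v(5) − 2·v(0).
Compatibility check (pure Neumann): taking v ≡ 1 ∈ V gives 0 = ∫_0^5 f dx + (-2) − (2), i.e. ∫_0^5 f dx must equal u'(0) − u'(5) = 4. Indeed ∫_0^5 (2*x^2 - 2*x - 163/15) dx = 4, so the data are compatible. The solution is then unique only up to an additive constant (fix it e.g. by requiring ∫_0^5 u dx = 0).


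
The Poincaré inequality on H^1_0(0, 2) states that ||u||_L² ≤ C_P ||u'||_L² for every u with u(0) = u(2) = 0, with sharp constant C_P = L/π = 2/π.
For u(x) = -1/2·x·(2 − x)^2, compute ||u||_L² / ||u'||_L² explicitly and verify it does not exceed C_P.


||u||_L² / ||u'||_L² = sqrt(14)/7 < C_P = 2/π.

u(x) = -1/2·x·(2 − x)^2, so u'(x) = (2 - 3*x)*(x/2 - 1).
u(x) = -1/2·x·(2 − x)^2 vanishes at x = 0 and x = 2, so u ∈ H^1_0(0, 2). Differentiate via the product rule and integrate the resulting polynomials term by term.
  ∫_0^2 u² dx = ∫_0^2 (x^6/4 - 2*x^5 + 6*x^4 - 8*x^3 + 4*x^2) dx. Term by term:
    ∫_0^2 x^6/4 dx = 32/7;  ∫_0^2 -2*x^5 dx = -64/3;  ∫_0^2 6*x^4 dx = 192/5;
    ∫_0^2 -8*x^3 dx = -32;  ∫_0^2 4*x^2 dx = 32/3.
  Sum: 32/7 − 64/3 + 192/5 − 32 + 32/3 = 32/105.
  ∫_0^2 (u')² dx = ∫_0^2 (9*x^4/4 - 12*x^3 + 22*x^2 - 16*x + 4) dx. Term by term:
    ∫_0^2 9*x^4/4 dx = 72/5;  ∫_0^2 -12*x^3 dx = -48;  ∫_0^2 22*x^2 dx = 176/3;
    ∫_0^2 -16*x dx = -32;  ∫_0^2 4 dx = 8.
  Sum: 72/5 − 48 + 176/3 − 32 + 8 = 16/15.
∫_0^2 u² dx = 32/105, so ||u||_L² = 4*sqrt(210)/105.
∫_0^2 (u')² dx = 16/15, so ||u'||_L² = 4*sqrt(15)/15.
Ratio ||u||_L² / ||u'||_L² = sqrt(14)/7.
Sharp Poincaré constant on H^1_0(0, 2) is C_P = L/π = 2/π, achieved by sin(π/2·x).
A polynomial bump cannot attain the sharp Poincaré constant (only the first sine eigenfunction does), so the ratio is strictly less than C_P, consistent with ||u||_L² ≤ C_P ||u'||_L².


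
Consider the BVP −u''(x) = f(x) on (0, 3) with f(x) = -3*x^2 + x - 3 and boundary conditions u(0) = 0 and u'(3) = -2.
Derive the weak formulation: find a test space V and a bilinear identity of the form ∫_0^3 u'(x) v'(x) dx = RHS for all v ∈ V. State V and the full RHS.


V = {v ∈ H^1(0, 3) : v(0) = 0} (test functions vanish at x = 0 where u is specified); weak form: ∫_0^3 u'v' dx = ∫_0^3 (-3*x^2 + x - 3) v dx − 2·v(3) for all v ∈ V.

Multiply both sides by a test function v and integrate from 0 to 3:
  ∫_0^3 −u''(x) v(x) dx = ∫_0^3 f(x) v(x) dx.
Integrate the LHS by parts once:
  ∫_0^3 −u'' v dx = −[u'(x) v(x)]_0^3 + ∫_0^3 u'(x) v'(x) dx.
Thus ∫_0^3 u'(x) v'(x) dx = ∫_0^3 f(x) v(x) dx + [u'(x) v(x)]_0^3.
Choose V so that boundary terms are either known or forced to vanish.
Mixed BC: u(0) = 0 (Dirichlet) and u'(3) = -2 (Neumann). Define V = {v ∈ H^1(0, 3) : v(0) = 0}. Then [u' v]_0^3 = u'(3)·v(3) − u'(0)·0 = − 2·v(3).
Weak formulation: find u (satisfying any essential BC) such that ∫_0^3 u'(x) v'(x) dx = ∫_0^3 f v dx − 2·v(3) for all v ∈ V (Dirichlet at 0 absorbed into V; Neumann datum at x = 3 contributes the boundary term).
Substituting f(x) = -3*x^2 + x - 3, the right-hand side is ∫_0^3 (-3*x^2 + x - 3) v dx − 2·v(3).


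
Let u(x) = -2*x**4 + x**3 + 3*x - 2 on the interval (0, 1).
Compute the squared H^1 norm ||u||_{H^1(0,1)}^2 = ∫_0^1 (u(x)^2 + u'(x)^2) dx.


||u||_{H^1}^2 = 4303/630

The H^1 norm (squared) on an interval (0, L) is
  ||u||_{H^1}^2 = ∫_0^L u(x)^2 dx + ∫_0^L u'(x)^2 dx.
Compute u'(x) = -8*x**3 + 3*x**2 + 3.
Then u(x)^2 = 4*x**8 - 4*x**7 + x**6 - 12*x**5 + 14*x**4 - 4*x**3 + 9*x**2 - 12*x + 4 and u'(x)^2 = 64*x**6 - 48*x**5 + 9*x**4 - 48*x**3 + 18*x**2 + 9.
Integrate each monomial from 0 to 1 using ∫_0^1 c·x^n dx = c·1^(n+1)/(n+1):
  ∫_0^1 u(x)^2 dx = ∫_0^1 (4*x^8 - 4*x^7 + x^6 - 12*x^5 + 14*x^4 - 4*x^3 + 9*x^2 - 12*x + 4) dx. Term by term:
    ∫_0^1 4*x^8 dx = 4/9;  ∫_0^1 -4*x^7 dx = -1/2;  ∫_0^1 x^6 dx = 1/7;
    ∫_0^1 -12*x^5 dx = -2;  ∫_0^1 14*x^4 dx = 14/5;  ∫_0^1 -4*x^3 dx = -1;
    ∫_0^1 9*x^2 dx = 3;  ∫_0^1 -12*x dx = -6;  ∫_0^1 4 dx = 4.
  Sum: 4/9 − 1/2 + 1/7 − 2 + 14/5 − 1 + 3 − 6 + 4 = 559/630.
  ∫_0^1 u'(x)^2 dx = ∫_0^1 (64*x^6 - 48*x^5 + 9*x^4 - 48*x^3 + 18*x^2 + 9) dx. Term by term:
    ∫_0^1 64*x^6 dx = 64/7;  ∫_0^1 -48*x^5 dx = -8;  ∫_0^1 9*x^4 dx = 9/5;
    ∫_0^1 -48*x^3 dx = -12;  ∫_0^1 18*x^2 dx = 6;  ∫_0^1 9 dx = 9.
  Sum: 64/7 − 8 + 9/5 − 12 + 6 + 9 = 208/35.
Adding: ||u||_{H^1}^2 = 559/630 + 208/35 = 4303/630.


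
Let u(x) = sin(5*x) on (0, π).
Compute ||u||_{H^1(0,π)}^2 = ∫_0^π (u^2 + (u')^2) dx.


||u||_{H^1(0,π)}^2 = 13*π

u'(x) = 5*cos(5*x).
Expand u² and (u')² and integrate term by term on (0, π), using: for integers n ≥ 1, ∫_0^π sin²(nx) dx = ∫_0^π cos²(nx) dx = π/2; for n ≠ n', ∫_0^π sin(nx)sin(n'x) dx = ∫_0^π cos(nx)cos(n'x) dx = 0; and by product-to-sum, ∫_0^π sin(nx)cos(n'x) dx = ½∫_0^π [sin((n+n')x) + sin((n−n')x)] dx, which is 0 when n+n' is even and 2n/(n²−n'²) when n+n' is odd (it need not vanish on (0, π)).
  u² squared terms: (1)²·∫sin(5x)² dx = 1·π/2 = π/2.
  So ∫_0^π u² dx = π/2.
  (u')² squared terms: (5)²·∫cos(5x)² dx = 25·π/2 = 25*π/2.
  So ∫_0^π (u')² dx = 25*π/2.
||u||_{H^1}^2 = (π/2) + (25*π/2) = 13*π.


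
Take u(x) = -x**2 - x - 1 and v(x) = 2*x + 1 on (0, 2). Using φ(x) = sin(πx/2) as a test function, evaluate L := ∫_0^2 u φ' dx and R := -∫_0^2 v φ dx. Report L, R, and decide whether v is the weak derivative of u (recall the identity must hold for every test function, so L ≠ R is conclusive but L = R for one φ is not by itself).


LHS = 12/π, RHS = -12/π. No, v is not the weak derivative of u.

u(x) = -x**2 - x - 1, classical derivative u'(x) = -2*x - 1.
φ(x) = sin(πx/2), so φ'(x) = π*cos(π*x/2)/2.
Note φ(0) = φ(2) = 0, so the boundary term u·φ vanishes.
LHS = ∫_0^2 u(x) φ'(x) dx = ∫_0^2 (-π*x^2*cos(π*x/2)/2 - π*x*cos(π*x/2)/2 - π*cos(π*x/2)/2) dx. Term by term:
  ∫_0^2 -π*cos(π*x/2)/2 dx = 0;  ∫_0^2 -π*x*cos(π*x/2)/2 dx = 4/π;  ∫_0^2 -π*x^2*cos(π*x/2)/2 dx = 8/π.
Sum: 0 + 4/π + 8/π = 12/π.
So LHS = 12/π.
∫_0^2 v(x) φ(x) dx = ∫_0^2 (2*x*sin(π*x/2) + sin(π*x/2)) dx. Term by term:
  ∫_0^2 2*x*sin(π*x/2) dx = 8/π;  ∫_0^2 sin(π*x/2) dx = 4/π.
Sum: 8/π + 4/π = 12/π.
So RHS = -∫_0^2 v(x) φ(x) dx = -12/π.
LHS − RHS = 24/π ≠ 0, so the identity fails.
(For a valid weak derivative the identity must hold for EVERY test function, in particular this one. The failure shows v is NOT the weak derivative of u.)
Correct weak derivative would be u'(x) = -2*x - 1.


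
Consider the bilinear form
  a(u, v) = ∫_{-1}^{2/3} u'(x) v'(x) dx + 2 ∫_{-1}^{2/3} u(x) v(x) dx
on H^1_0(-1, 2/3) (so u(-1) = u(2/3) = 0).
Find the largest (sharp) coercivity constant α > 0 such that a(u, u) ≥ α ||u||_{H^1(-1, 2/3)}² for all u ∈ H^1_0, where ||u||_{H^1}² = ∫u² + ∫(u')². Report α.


α = 1

Coercivity of a(·,·) on H^1_0(-1, 2/3) means a(u, u) ≥ α ||u||_{H^1}² for every u ∈ H^1_0.
The interval has length L = 5/3, and Poincaré/coercivity depend only on L. Here a(u, u) = ∫(u')² + (2)·∫u².
Here c = 2 ≥ 1, so a(u,u) = ∫(u')² + c∫u² ≥ ∫(u')² + ∫u² = ||u||_{H^1}², i.e. α = 1 works. No larger α is possible: a(u,u) ≥ α||u||_{H^1}² means (1−α)∫(u')² ≥ (α−c)∫u², and for the modes u_n = sin(nπ(x−x₀)/L) (x₀ the left endpoint) one has ∫u_n²/∫(u_n')² = (L/(nπ))² → 0, so a(u_n,u_n)/||u_n||_{H^1}² → 1. Hence the optimal constant is α = 1.
Therefore α = 1.


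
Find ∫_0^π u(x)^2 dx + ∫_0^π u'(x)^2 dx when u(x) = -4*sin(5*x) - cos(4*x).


||u||_{H^1(0,π)}^2 = 1360/9 + 433*π/2

u'(x) = 4*sin(4*x) - 20*cos(5*x).
Expand u² and (u')² and integrate term by term on (0, π), using: for integers n ≥ 1, ∫_0^π sin²(nx) dx = ∫_0^π cos²(nx) dx = π/2; for n ≠ n', ∫_0^π sin(nx)sin(n'x) dx = ∫_0^π cos(nx)cos(n'x) dx = 0; and by product-to-sum, ∫_0^π sin(nx)cos(n'x) dx = ½∫_0^π [sin((n+n')x) + sin((n−n')x)] dx, which is 0 when n+n' is even and 2n/(n²−n'²) when n+n' is odd (it need not vanish on (0, π)).
  u² squared terms: (-1)²·∫cos(4x)² dx = 1·π/2 = π/2;  (-4)²·∫sin(5x)² dx = 16·π/2 = 8*π.
  u² cross terms: 2·(-1)·(-4)·∫cos(4x)·sin(5x) dx = 8·(10/9) = 80/9.
  So ∫_0^π u² dx = π/2 + 8*π + 80/9 = 80/9 + 17*π/2.
  (u')² squared terms: (-20)²·∫cos(5x)² dx = 400·π/2 = 200*π;  (4)²·∫sin(4x)² dx = 16·π/2 = 8*π.
  (u')² cross terms: 2·(-20)·(4)·∫cos(5x)·sin(4x) dx = -160·(-8/9) = 1280/9.
  So ∫_0^π (u')² dx = 200*π + 8*π + 1280/9 = 1280/9 + 208*π.
||u||_{H^1}^2 = (80/9 + 17*π/2) + (1280/9 + 208*π) = 1360/9 + 433*π/2.


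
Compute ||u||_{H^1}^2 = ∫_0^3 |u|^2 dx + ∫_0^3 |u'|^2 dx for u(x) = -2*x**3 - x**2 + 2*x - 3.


||u||_{H^1}^2 = 127824/35

The H^1 norm (squared) on an interval (0, L) is
  ||u||_{H^1}^2 = ∫_0^L u(x)^2 dx + ∫_0^L u'(x)^2 dx.
Compute u'(x) = -6*x**2 - 2*x + 2.
Then u(x)^2 = 4*x**6 + 4*x**5 - 7*x**4 + 8*x**3 + 10*x**2 - 12*x + 9 and u'(x)^2 = 36*x**4 + 24*x**3 - 20*x**2 - 8*x + 4.
Integrate each monomial from 0 to 3 using ∫_0^3 c·x^n dx = c·3^(n+1)/(n+1):
  ∫_0^3 u(x)^2 dx = ∫_0^3 (4*x^6 + 4*x^5 - 7*x^4 + 8*x^3 + 10*x^2 - 12*x + 9) dx. Term by term:
    ∫_0^3 4*x^6 dx = 8748/7;  ∫_0^3 4*x^5 dx = 486;  ∫_0^3 -7*x^4 dx = -1701/5;
    ∫_0^3 8*x^3 dx = 162;  ∫_0^3 10*x^2 dx = 90;  ∫_0^3 -12*x dx = -54;
    ∫_0^3 9 dx = 27.
  Sum: 8748/7 + 486 − 1701/5 + 162 + 90 − 54 + 27 = 56718/35.
  ∫_0^3 u'(x)^2 dx = ∫_0^3 (36*x^4 + 24*x^3 - 20*x^2 - 8*x + 4) dx. Term by term:
    ∫_0^3 36*x^4 dx = 8748/5;  ∫_0^3 24*x^3 dx = 486;  ∫_0^3 -20*x^2 dx = -180;
    ∫_0^3 -8*x dx = -36;  ∫_0^3 4 dx = 12.
  Sum: 8748/5 + 486 − 180 − 36 + 12 = 10158/5.
Adding: ||u||_{H^1}^2 = 56718/35 + 10158/5 = 127824/35.


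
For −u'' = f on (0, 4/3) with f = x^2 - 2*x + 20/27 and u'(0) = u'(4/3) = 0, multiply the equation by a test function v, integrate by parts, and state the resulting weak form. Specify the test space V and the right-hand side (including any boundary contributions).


V = H^1(0, 4/3) (no boundary constraint on v; u is determined up to an additive constant); weak form: ∫_0^4/3 u'v' dx = ∫_0^4/3 (x^2 - 2*x + 20/27) v dx for all v ∈ V.

Multiply both sides by a test function v and integrate from 0 to 4/3:
  ∫_0^4/3 −u''(x) v(x) dx = ∫_0^4/3 f(x) v(x) dx.
Integrate the LHS by parts once:
  ∫_0^4/3 −u'' v dx = −[u'(x) v(x)]_0^4/3 + ∫_0^4/3 u'(x) v'(x) dx.
Thus ∫_0^4/3 u'(x) v'(x) dx = ∫_0^4/3 f(x) v(x) dx + [u'(x) v(x)]_0^4/3.
Choose V so that boundary terms are either known or forced to vanish.
u has homogeneous Neumann: u'(0) = u'(4/3) = 0. So [u' v]_0^4/3 = 0·v(4/3) − 0·v(0) = 0 for any v; take V = H^1(0, 4/3).
Weak formulation: find u (satisfying any essential BC) such that ∫_0^4/3 u'(x) v'(x) dx = ∫_0^4/3 f v dx for all v ∈ V (homogeneous Neumann, so boundary terms vanish).
Substituting f(x) = x^2 - 2*x + 20/27, the right-hand side is ∫_0^4/3 (x^2 - 2*x + 20/27) v dx.
Compatibility check (pure Neumann): taking v ≡ 1 ∈ V gives 0 = ∫_0^4/3 f dx + (0) − (0), i.e. ∫_0^4/3 f dx must equal u'(0) − u'(4/3) = 0. Indeed ∫_0^4/3 (x^2 - 2*x + 20/27) dx = 0, so the data are compatible. The solution is then unique only up to an additive constant (fix it e.g. by requiring ∫_0^4/3 u dx = 0).


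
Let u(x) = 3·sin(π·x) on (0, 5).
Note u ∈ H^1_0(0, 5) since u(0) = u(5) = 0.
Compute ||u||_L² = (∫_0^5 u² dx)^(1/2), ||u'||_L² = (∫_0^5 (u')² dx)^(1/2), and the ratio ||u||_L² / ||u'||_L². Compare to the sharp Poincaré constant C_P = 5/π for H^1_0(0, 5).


||u||_L² / ||u'||_L² = 1/π < C_P = 5/π.

u(x) = 3·sin(π·x), so u'(x) = 3*π*cos(π*x).
Writing u(x) = A·sin(kπx/L) with A = 3 and k = 5, use ∫_0^L sin²(kπx/L) dx = L/2 and ∫_0^L cos²(kπx/L) dx = L/2.
u² = 9·sin²(π·x) and (u')² = 9*π^2·cos²(π·x), and each of sin², cos² integrates to L/2 = 5/2 over (0, 5).
∫_0^5 u² dx = 45/2, so ||u||_L² = 3*sqrt(10)/2.
∫_0^5 (u')² dx = 45*π^2/2, so ||u'||_L² = 3*sqrt(10)*π/2.
Ratio ||u||_L² / ||u'||_L² = 1/π.
Sharp Poincaré constant on H^1_0(0, 5) is C_P = L/π = 5/π, achieved by sin(π/5·x).
This is the k = 5 harmonic; the ratio L/(kπ) is strictly less than C_P = L/π, consistent with the sharp inequality ||u||_L² ≤ C_P ||u'||_L².


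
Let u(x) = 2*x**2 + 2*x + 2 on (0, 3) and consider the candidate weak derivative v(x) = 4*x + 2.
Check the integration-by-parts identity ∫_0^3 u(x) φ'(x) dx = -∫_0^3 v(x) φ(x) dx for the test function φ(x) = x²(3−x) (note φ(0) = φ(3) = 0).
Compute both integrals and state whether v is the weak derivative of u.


LHS = -621/10, RHS = -621/10. Yes, v = u' weakly.

u(x) = 2*x**2 + 2*x + 2, classical derivative u'(x) = 4*x + 2.
φ(x) = x²(3−x), so φ'(x) = 3*x*(2 - x).
Note φ(0) = φ(3) = 0, so the boundary term u·φ vanishes.
LHS = ∫_0^3 u(x) φ'(x) dx = ∫_0^3 (-6*x^4 + 6*x^3 + 6*x^2 + 12*x) dx. Term by term:
  ∫_0^3 -6*x^4 dx = -1458/5;  ∫_0^3 6*x^3 dx = 243/2;  ∫_0^3 6*x^2 dx = 54;
  ∫_0^3 12*x dx = 54.
Sum: -1458/5 + 243/2 + 54 + 54 = -621/10.
So LHS = -621/10.
∫_0^3 v(x) φ(x) dx = ∫_0^3 (-4*x^4 + 10*x^3 + 6*x^2) dx. Term by term:
  ∫_0^3 -4*x^4 dx = -972/5;  ∫_0^3 10*x^3 dx = 405/2;  ∫_0^3 6*x^2 dx = 54.
Sum: -972/5 + 405/2 + 54 = 621/10.
So RHS = -∫_0^3 v(x) φ(x) dx = -621/10.
LHS = RHS, so the identity holds for this test φ.
Moreover u is smooth here and v(x) = u'(x) = 4*x + 2 pointwise, so the identity holds for every test function. Hence v is the weak derivative of u.


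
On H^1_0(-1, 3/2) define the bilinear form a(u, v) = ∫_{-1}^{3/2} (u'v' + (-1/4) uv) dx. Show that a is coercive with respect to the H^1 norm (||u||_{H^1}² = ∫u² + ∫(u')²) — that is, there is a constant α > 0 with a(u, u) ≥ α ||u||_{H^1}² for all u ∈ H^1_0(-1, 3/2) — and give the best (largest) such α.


α = (-25 + 16*π^2)/(4*(25 + 4*π^2))

Coercivity of a(·,·) on H^1_0(-1, 3/2) means a(u, u) ≥ α ||u||_{H^1}² for every u ∈ H^1_0.
The interval has length L = 5/2, and Poincaré/coercivity depend only on L. Here a(u, u) = ∫(u')² + (-1/4)·∫u².
Here c = -1/4 < 0 with |c| < (π/L)² = 4*π^2/25, so coercivity still holds. The condition a(u,u) ≥ α||u||_{H^1}² reads (1−α)∫(u')² ≥ (α−c)∫u². Any admissible α is ≤ 1 (rapidly oscillating u have ∫u²/∫(u')² → 0), and α = 1 would force 0 ≥ (1−c)∫u², impossible since c < 1; so 1−α > 0. By the sharp Poincaré inequality on H^1_0 of an interval of length L, ∫(u')² ≥ (π/L)²∫u² with equality for the first sine mode sin(π(x−x₀)/L) (x₀ the left endpoint), so the inequality holds for all u iff (1−α)(π/L)² ≥ α − c, i.e. α ≤ ((π/L)² + c)/((π/L)² + 1) = (1 + c(L/π)²)/(1 + (L/π)²). (Direct route, valid since c ≤ 0: Poincaré gives c∫u² ≥ c(L/π)²∫(u')², so a(u,u) ≥ (1 + c(L/π)²)∫(u')², while ||u||_{H^1}² ≤ (1 + (L/π)²)∫(u')²; dividing yields the same α.) With (π/L)² = 4*π^2/25 and c = -1/4, the largest admissible constant is α = ((π/L)² + c)/((π/L)² + 1).
Simplifying, α = (-25 + 16*π^2)/(4*(25 + 4*π^2)).


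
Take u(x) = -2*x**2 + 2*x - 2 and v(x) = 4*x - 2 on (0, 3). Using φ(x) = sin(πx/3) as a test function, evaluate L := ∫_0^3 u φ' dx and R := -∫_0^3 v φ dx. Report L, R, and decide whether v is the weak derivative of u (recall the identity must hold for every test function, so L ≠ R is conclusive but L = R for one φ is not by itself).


LHS = 24/π, RHS = -24/π. No, v is not the weak derivative of u.

u(x) = -2*x**2 + 2*x - 2, classical derivative u'(x) = 2 - 4*x.
φ(x) = sin(πx/3), so φ'(x) = π*cos(π*x/3)/3.
Note φ(0) = φ(3) = 0, so the boundary term u·φ vanishes.
LHS = ∫_0^3 u(x) φ'(x) dx = ∫_0^3 (-2*π*x^2*cos(π*x/3)/3 + 2*π*x*cos(π*x/3)/3 - 2*π*cos(π*x/3)/3) dx. Term by term:
  ∫_0^3 -2*π*cos(π*x/3)/3 dx = 0;  ∫_0^3 -2*π*x^2*cos(π*x/3)/3 dx = 36/π;  ∫_0^3 2*π*x*cos(π*x/3)/3 dx = -12/π.
Sum: 0 + 36/π − 12/π = 24/π.
So LHS = 24/π.
∫_0^3 v(x) φ(x) dx = ∫_0^3 (4*x*sin(π*x/3) - 2*sin(π*x/3)) dx. Term by term:
  ∫_0^3 -2*sin(π*x/3) dx = -12/π;  ∫_0^3 4*x*sin(π*x/3) dx = 36/π.
Sum: -12/π + 36/π = 24/π.
So RHS = -∫_0^3 v(x) φ(x) dx = -24/π.
LHS − RHS = 48/π ≠ 0, so the identity fails.
(For a valid weak derivative the identity must hold for EVERY test function, in particular this one. The failure shows v is NOT the weak derivative of u.)
Correct weak derivative would be u'(x) = 2 - 4*x.
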